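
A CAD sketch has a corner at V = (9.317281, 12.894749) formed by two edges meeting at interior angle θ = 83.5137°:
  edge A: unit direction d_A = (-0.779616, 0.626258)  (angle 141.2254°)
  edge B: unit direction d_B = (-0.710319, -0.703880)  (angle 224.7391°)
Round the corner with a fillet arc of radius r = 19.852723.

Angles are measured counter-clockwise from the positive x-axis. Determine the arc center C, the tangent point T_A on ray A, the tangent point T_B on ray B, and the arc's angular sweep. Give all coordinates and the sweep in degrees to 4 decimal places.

center=(-20.4525,11.3438) T_A=(-8.0196,26.8213) T_B=(-6.4786,-2.7579) sweep=96.4863

bisector direction at 182.9823° = (-0.998646,-0.052027)
center distance |VC| = r/sin(θ/2) = 19.852723/sin(41.7569°) = 29.810198
C = V + |VC|·bis = (-20.4525,11.3438)
T_A = V + ((C−V)·d_A)·d_A = V + 22.2377·d_A = (-8.0196,26.8213)
T_B = V + ((C−V)·d_B)·d_B = V + 22.2377·d_B = (-6.4786,-2.7579)
sweep = 180° − θ = 96.4863°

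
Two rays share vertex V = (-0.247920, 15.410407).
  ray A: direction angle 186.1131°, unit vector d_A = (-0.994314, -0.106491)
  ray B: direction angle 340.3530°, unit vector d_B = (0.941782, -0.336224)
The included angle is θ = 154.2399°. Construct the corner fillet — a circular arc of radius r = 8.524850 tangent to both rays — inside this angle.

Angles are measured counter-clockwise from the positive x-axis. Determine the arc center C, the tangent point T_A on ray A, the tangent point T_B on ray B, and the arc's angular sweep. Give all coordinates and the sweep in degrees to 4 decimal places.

bisector direction at 263.2330° = (-0.117831,-0.993034)
center distance |VC| = r/sin(θ/2) = 8.524850/sin(77.1200°) = 8.744881
C = V + |VC|·bis = (-1.2783,6.7264)
T_A = V + ((C−V)·d_A)·d_A = V + 1.9493·d_A = (-2.1862,15.2028)
T_B = V + ((C−V)·d_B)·d_B = V + 1.9493·d_B = (1.5879,14.7550)
sweep = 180° − θ = 25.7601°

center=(-1.2783,6.7264) T_A=(-2.1862,15.2028) T_B=(1.5879,14.7550) sweep=25.7601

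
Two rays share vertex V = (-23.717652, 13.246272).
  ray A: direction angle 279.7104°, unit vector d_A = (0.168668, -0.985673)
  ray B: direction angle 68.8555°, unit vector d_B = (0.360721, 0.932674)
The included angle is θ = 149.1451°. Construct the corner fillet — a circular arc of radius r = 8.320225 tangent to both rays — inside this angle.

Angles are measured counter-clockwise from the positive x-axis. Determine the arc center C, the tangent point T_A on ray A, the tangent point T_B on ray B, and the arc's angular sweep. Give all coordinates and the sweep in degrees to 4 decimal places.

center=(-15.1294,12.3865) T_A=(-23.3304,10.9831) T_B=(-22.8894,15.3877) sweep=30.8549

bisector direction at 354.2830° = (0.995026,-0.099616)
center distance |VC| = r/sin(θ/2) = 8.320225/sin(74.5726°) = 8.631225
C = V + |VC|·bis = (-15.1294,12.3865)
T_A = V + ((C−V)·d_A)·d_A = V + 2.2961·d_A = (-23.3304,10.9831)
T_B = V + ((C−V)·d_B)·d_B = V + 2.2961·d_B = (-22.8894,15.3877)
sweep = 180° − θ = 30.8549°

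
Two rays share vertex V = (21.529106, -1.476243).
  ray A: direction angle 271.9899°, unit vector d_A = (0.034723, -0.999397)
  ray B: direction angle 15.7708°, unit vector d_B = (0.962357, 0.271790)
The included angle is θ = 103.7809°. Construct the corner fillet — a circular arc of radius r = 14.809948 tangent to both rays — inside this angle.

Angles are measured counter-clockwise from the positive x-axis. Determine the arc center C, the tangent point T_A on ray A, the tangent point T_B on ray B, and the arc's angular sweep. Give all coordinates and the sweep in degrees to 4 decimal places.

center=(36.7335,-12.5715) T_A=(21.9325,-13.0857) T_B=(32.7083,1.6810) sweep=76.2191

bisector direction at 323.8804° = (0.807788,-0.589473)
center distance |VC| = r/sin(θ/2) = 14.809948/sin(51.8905°) = 18.822245
C = V + |VC|·bis = (36.7335,-12.5715)
T_A = V + ((C−V)·d_A)·d_A = V + 11.6165·d_A = (21.9325,-13.0857)
T_B = V + ((C−V)·d_B)·d_B = V + 11.6165·d_B = (32.7083,1.6810)
sweep = 180° − θ = 76.2191°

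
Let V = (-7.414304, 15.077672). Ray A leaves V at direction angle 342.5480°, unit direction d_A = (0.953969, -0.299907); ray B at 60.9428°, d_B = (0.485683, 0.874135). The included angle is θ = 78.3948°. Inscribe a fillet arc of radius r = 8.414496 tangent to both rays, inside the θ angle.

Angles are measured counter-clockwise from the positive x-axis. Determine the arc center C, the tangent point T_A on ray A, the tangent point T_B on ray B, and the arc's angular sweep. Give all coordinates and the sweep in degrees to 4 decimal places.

center=(4.9524,20.0104) T_A=(2.4289,11.9832) T_B=(-2.4030,24.0971) sweep=101.6052

bisector direction at 21.7454° = (0.928839,0.370483)
center distance |VC| = r/sin(θ/2) = 8.414496/sin(39.1974°) = 13.314199
C = V + |VC|·bis = (4.9524,20.0104)
T_A = V + ((C−V)·d_A)·d_A = V + 10.3181·d_A = (2.4289,11.9832)
T_B = V + ((C−V)·d_B)·d_B = V + 10.3181·d_B = (-2.4030,24.0971)
sweep = 180° − θ = 101.6052°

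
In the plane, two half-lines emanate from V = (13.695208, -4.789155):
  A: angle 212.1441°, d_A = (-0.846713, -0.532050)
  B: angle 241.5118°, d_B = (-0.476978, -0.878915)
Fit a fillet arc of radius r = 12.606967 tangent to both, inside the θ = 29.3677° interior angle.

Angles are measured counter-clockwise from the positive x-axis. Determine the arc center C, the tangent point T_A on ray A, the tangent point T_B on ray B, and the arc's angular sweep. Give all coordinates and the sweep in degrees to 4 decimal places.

center=(-20.3327,-41.0607) T_A=(-27.0403,-30.3862) T_B=(-9.2523,-47.0739) sweep=150.6323

bisector direction at 226.8280° = (-0.684191,-0.729302)
center distance |VC| = r/sin(θ/2) = 12.606967/sin(14.6838°) = 49.734511
C = V + |VC|·bis = (-20.3327,-41.0607)
T_A = V + ((C−V)·d_A)·d_A = V + 48.1101·d_A = (-27.0403,-30.3862)
T_B = V + ((C−V)·d_B)·d_B = V + 48.1101·d_B = (-9.2523,-47.0739)
sweep = 180° − θ = 150.6323°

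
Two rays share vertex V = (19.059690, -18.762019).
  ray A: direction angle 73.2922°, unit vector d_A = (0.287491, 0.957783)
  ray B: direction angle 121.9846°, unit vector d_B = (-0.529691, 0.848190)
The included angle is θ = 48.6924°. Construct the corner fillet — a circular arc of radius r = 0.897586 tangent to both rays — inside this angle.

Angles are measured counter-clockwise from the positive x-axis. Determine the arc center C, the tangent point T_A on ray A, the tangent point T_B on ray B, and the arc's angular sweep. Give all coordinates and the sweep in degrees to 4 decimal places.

bisector direction at 97.6384° = (-0.132921,0.991127)
center distance |VC| = r/sin(θ/2) = 0.897586/sin(24.3462°) = 2.177290
C = V + |VC|·bis = (18.7703,-16.6040)
T_A = V + ((C−V)·d_A)·d_A = V + 1.9837·d_A = (19.6300,-16.8621)
T_B = V + ((C−V)·d_B)·d_B = V + 1.9837·d_B = (18.0090,-17.0795)
sweep = 180° − θ = 131.3076°

center=(18.7703,-16.6040) T_A=(19.6300,-16.8621) T_B=(18.0090,-17.0795) sweep=131.3076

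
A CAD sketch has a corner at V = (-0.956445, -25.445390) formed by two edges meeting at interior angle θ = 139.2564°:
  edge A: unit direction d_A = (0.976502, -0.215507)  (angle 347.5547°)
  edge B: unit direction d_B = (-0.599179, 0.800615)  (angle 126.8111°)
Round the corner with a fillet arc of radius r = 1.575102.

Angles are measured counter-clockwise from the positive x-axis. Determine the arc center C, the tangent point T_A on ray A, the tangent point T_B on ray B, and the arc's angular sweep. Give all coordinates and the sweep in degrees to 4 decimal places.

bisector direction at 57.1829° = (0.541959,0.840405)
center distance |VC| = r/sin(θ/2) = 1.575102/sin(69.6282°) = 1.680192
C = V + |VC|·bis = (-0.0458,-24.0333)
T_A = V + ((C−V)·d_A)·d_A = V + 0.5849·d_A = (-0.3853,-25.5714)
T_B = V + ((C−V)·d_B)·d_B = V + 0.5849·d_B = (-1.3069,-24.9771)
sweep = 180° − θ = 40.7436°

center=(-0.0458,-24.0333) T_A=(-0.3853,-25.5714) T_B=(-1.3069,-24.9771) sweep=40.7436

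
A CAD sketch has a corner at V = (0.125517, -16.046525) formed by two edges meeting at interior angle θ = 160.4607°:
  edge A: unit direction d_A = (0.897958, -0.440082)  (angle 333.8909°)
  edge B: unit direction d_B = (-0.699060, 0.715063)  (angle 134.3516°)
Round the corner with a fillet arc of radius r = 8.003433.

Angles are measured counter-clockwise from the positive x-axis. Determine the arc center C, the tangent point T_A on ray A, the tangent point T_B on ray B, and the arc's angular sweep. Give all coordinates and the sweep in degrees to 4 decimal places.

center=(4.8851,-9.4662) T_A=(1.3630,-16.6530) T_B=(-0.8378,-15.0611) sweep=19.5393

bisector direction at 54.1212° = (0.586072,0.810259)
center distance |VC| = r/sin(θ/2) = 8.003433/sin(80.2304°) = 8.121207
C = V + |VC|·bis = (4.8851,-9.4662)
T_A = V + ((C−V)·d_A)·d_A = V + 1.3781·d_A = (1.3630,-16.6530)
T_B = V + ((C−V)·d_B)·d_B = V + 1.3781·d_B = (-0.8378,-15.0611)
sweep = 180° − θ = 19.5393°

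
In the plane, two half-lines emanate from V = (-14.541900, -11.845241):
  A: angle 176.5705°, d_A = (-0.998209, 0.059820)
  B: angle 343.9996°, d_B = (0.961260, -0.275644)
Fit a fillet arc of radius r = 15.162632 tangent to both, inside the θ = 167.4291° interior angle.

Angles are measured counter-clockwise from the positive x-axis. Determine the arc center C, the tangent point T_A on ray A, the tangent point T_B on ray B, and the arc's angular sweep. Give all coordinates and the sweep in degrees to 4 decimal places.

bisector direction at 260.2851° = (-0.168747,-0.985659)
center distance |VC| = r/sin(θ/2) = 15.162632/sin(83.7146°) = 15.254329
C = V + |VC|·bis = (-17.1160,-26.8808)
T_A = V + ((C−V)·d_A)·d_A = V + 1.6701·d_A = (-16.2090,-11.7453)
T_B = V + ((C−V)·d_B)·d_B = V + 1.6701·d_B = (-12.9365,-12.3056)
sweep = 180° − θ = 12.5709°

center=(-17.1160,-26.8808) T_A=(-16.2090,-11.7453) T_B=(-12.9365,-12.3056) sweep=12.5709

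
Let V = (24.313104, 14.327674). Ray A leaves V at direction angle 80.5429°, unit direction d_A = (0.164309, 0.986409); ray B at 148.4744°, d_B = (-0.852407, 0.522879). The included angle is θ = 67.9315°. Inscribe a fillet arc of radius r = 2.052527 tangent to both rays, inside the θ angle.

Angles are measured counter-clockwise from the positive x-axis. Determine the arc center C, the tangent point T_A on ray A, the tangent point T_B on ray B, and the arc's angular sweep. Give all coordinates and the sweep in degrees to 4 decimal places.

center=(22.7891,17.6704) T_A=(24.8137,17.3332) T_B=(21.7159,15.9208) sweep=112.0685

bisector direction at 114.5087° = (-0.414831,0.909899)
center distance |VC| = r/sin(θ/2) = 2.052527/sin(33.9657°) = 3.673773
C = V + |VC|·bis = (22.7891,17.6704)
T_A = V + ((C−V)·d_A)·d_A = V + 3.0469·d_A = (24.8137,17.3332)
T_B = V + ((C−V)·d_B)·d_B = V + 3.0469·d_B = (21.7159,15.9208)
sweep = 180° − θ = 112.0685°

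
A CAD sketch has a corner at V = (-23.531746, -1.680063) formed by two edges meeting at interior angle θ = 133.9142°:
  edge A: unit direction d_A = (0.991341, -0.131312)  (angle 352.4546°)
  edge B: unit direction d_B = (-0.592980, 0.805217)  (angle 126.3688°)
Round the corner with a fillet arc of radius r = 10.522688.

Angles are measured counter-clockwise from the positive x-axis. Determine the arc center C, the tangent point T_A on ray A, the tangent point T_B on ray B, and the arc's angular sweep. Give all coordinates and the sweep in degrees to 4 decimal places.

bisector direction at 59.4117° = (0.508866,0.860846)
center distance |VC| = r/sin(θ/2) = 10.522688/sin(66.9571°) = 11.435069
C = V + |VC|·bis = (-17.7128,8.1638)
T_A = V + ((C−V)·d_A)·d_A = V + 4.4759·d_A = (-19.0946,-2.2678)
T_B = V + ((C−V)·d_B)·d_B = V + 4.4759·d_B = (-26.1859,1.9240)
sweep = 180° − θ = 46.0858°

center=(-17.7128,8.1638) T_A=(-19.0946,-2.2678) T_B=(-26.1859,1.9240) sweep=46.0858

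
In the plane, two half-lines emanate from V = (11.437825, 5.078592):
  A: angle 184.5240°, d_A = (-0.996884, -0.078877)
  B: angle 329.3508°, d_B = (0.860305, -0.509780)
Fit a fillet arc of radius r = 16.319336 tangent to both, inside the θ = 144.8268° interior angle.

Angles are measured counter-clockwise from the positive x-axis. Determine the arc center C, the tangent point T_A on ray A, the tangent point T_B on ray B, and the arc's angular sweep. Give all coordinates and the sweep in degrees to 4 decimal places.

bisector direction at 256.9374° = (-0.226015,-0.974124)
center distance |VC| = r/sin(θ/2) = 16.319336/sin(72.4134°) = 17.119477
C = V + |VC|·bis = (7.5686,-11.5979)
T_A = V + ((C−V)·d_A)·d_A = V + 5.1726·d_A = (6.2813,4.6706)
T_B = V + ((C−V)·d_B)·d_B = V + 5.1726·d_B = (15.8878,2.4417)
sweep = 180° − θ = 35.1732°

center=(7.5686,-11.5979) T_A=(6.2813,4.6706) T_B=(15.8878,2.4417) sweep=35.1732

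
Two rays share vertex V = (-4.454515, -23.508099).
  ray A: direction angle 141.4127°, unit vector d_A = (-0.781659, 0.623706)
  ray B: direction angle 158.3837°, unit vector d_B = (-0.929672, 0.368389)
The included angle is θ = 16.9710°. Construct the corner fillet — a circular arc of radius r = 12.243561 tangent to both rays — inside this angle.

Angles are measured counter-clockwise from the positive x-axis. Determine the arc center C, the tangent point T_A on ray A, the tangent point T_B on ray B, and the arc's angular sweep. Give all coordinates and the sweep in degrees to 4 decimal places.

bisector direction at 149.8982° = (-0.865136,0.501538)
center distance |VC| = r/sin(θ/2) = 12.243561/sin(8.4855°) = 82.973940
C = V + |VC|·bis = (-76.2382,18.1065)
T_A = V + ((C−V)·d_A)·d_A = V + 82.0656·d_A = (-68.6018,27.6768)
T_B = V + ((C−V)·d_B)·d_B = V + 82.0656·d_B = (-80.7486,6.7240)
sweep = 180° − θ = 163.0290°

center=(-76.2382,18.1065) T_A=(-68.6018,27.6768) T_B=(-80.7486,6.7240) sweep=163.0290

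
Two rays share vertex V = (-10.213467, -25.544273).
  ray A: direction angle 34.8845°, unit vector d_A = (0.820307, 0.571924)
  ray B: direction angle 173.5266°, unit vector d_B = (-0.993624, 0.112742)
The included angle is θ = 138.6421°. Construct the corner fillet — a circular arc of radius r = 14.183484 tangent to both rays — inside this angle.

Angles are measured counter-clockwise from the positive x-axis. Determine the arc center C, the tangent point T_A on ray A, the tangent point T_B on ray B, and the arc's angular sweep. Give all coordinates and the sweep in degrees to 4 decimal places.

bisector direction at 104.2056° = (-0.245401,0.969422)
center distance |VC| = r/sin(θ/2) = 14.183484/sin(69.3210°) = 15.160197
C = V + |VC|·bis = (-13.9338,-10.8477)
T_A = V + ((C−V)·d_A)·d_A = V + 5.3535·d_A = (-5.8219,-22.4825)
T_B = V + ((C−V)·d_B)·d_B = V + 5.3535·d_B = (-15.5329,-24.9407)
sweep = 180° − θ = 41.3579°

center=(-13.9338,-10.8477) T_A=(-5.8219,-22.4825) T_B=(-15.5329,-24.9407) sweep=41.3579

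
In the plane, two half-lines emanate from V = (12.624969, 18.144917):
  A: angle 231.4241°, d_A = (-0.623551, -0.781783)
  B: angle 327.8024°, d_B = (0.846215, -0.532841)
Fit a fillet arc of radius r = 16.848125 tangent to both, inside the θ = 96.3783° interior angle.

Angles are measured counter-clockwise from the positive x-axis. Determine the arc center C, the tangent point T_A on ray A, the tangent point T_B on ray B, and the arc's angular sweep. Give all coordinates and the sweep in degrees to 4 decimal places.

center=(16.3998,-4.1420) T_A=(3.2282,6.3637) T_B=(25.3772,10.1152) sweep=83.6217

bisector direction at 279.6133° = (0.166997,-0.985957)
center distance |VC| = r/sin(θ/2) = 16.848125/sin(48.1891°) = 22.604320
C = V + |VC|·bis = (16.3998,-4.1420)
T_A = V + ((C−V)·d_A)·d_A = V + 15.0697·d_A = (3.2282,6.3637)
T_B = V + ((C−V)·d_B)·d_B = V + 15.0697·d_B = (25.3772,10.1152)
sweep = 180° − θ = 83.6217°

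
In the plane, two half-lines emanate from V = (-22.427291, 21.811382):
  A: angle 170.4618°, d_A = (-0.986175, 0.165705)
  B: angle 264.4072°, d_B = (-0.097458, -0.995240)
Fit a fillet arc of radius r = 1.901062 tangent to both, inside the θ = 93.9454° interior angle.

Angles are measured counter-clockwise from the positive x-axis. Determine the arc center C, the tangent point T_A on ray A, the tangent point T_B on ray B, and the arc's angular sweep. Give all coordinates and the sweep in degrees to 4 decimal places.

center=(-24.4922,20.2306) T_A=(-24.1772,22.1054) T_B=(-22.6002,20.0454) sweep=86.0546

bisector direction at 217.4345° = (-0.794049,-0.607854)
center distance |VC| = r/sin(θ/2) = 1.901062/sin(46.9727°) = 2.600530
C = V + |VC|·bis = (-24.4922,20.2306)
T_A = V + ((C−V)·d_A)·d_A = V + 1.7745·d_A = (-24.1772,22.1054)
T_B = V + ((C−V)·d_B)·d_B = V + 1.7745·d_B = (-22.6002,20.0454)
sweep = 180° − θ = 86.0546°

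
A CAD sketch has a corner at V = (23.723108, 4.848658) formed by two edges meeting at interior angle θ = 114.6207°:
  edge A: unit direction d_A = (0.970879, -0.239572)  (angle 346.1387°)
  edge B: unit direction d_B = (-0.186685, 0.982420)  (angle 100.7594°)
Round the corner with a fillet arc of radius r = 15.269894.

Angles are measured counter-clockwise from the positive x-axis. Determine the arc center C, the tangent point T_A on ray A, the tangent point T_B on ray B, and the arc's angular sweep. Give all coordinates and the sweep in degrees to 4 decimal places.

bisector direction at 43.4490° = (0.725986,0.687709)
center distance |VC| = r/sin(θ/2) = 15.269894/sin(57.3103°) = 18.143705
C = V + |VC|·bis = (36.8952,17.3263)
T_A = V + ((C−V)·d_A)·d_A = V + 9.7992·d_A = (33.2369,2.5010)
T_B = V + ((C−V)·d_B)·d_B = V + 9.7992·d_B = (21.8937,14.4756)
sweep = 180° − θ = 65.3793°

center=(36.8952,17.3263) T_A=(33.2369,2.5010) T_B=(21.8937,14.4756) sweep=65.3793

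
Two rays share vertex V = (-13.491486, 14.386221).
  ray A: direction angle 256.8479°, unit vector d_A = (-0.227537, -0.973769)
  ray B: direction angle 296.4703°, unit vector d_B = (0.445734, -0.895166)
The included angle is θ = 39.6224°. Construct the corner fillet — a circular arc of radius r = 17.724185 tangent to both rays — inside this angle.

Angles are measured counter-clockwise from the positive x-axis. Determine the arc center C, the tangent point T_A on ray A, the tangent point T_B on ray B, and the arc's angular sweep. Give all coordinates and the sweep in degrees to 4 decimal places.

center=(-7.4272,-37.5568) T_A=(-24.6864,-33.5239) T_B=(8.4389,-29.6565) sweep=140.3776

bisector direction at 276.6591° = (0.115962,-0.993254)
center distance |VC| = r/sin(θ/2) = 17.724185/sin(19.8112°) = 52.295790
C = V + |VC|·bis = (-7.4272,-37.5568)
T_A = V + ((C−V)·d_A)·d_A = V + 49.2006·d_A = (-24.6864,-33.5239)
T_B = V + ((C−V)·d_B)·d_B = V + 49.2006·d_B = (8.4389,-29.6565)
sweep = 180° − θ = 140.3776°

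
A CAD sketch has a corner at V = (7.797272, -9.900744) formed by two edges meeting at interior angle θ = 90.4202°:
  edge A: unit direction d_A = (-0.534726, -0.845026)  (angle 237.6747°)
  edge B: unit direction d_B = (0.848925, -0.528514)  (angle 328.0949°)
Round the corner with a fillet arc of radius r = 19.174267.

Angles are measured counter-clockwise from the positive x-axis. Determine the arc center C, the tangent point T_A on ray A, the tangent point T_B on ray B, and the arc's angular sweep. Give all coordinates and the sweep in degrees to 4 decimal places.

bisector direction at 282.8848° = (0.222992,-0.974820)
center distance |VC| = r/sin(θ/2) = 19.174267/sin(45.2101°) = 27.017618
C = V + |VC|·bis = (13.8220,-36.2381)
T_A = V + ((C−V)·d_A)·d_A = V + 19.0342·d_A = (-2.3808,-25.9851)
T_B = V + ((C−V)·d_B)·d_B = V + 19.0342·d_B = (23.9558,-19.9606)
sweep = 180° − θ = 89.5798°

center=(13.8220,-36.2381) T_A=(-2.3808,-25.9851) T_B=(23.9558,-19.9606) sweep=89.5798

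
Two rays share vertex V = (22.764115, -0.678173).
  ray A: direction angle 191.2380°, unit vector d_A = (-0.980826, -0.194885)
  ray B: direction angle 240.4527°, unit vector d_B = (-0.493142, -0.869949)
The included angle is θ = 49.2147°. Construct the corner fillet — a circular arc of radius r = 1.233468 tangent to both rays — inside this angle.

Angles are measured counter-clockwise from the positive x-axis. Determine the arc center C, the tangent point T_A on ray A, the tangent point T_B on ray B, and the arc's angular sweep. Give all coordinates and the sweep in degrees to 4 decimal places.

center=(20.3629,-2.4129) T_A=(20.1225,-1.2030) T_B=(21.4360,-3.0211) sweep=130.7853

bisector direction at 215.8453° = (-0.810601,-0.585599)
center distance |VC| = r/sin(θ/2) = 1.233468/sin(24.6074°) = 2.962237
C = V + |VC|·bis = (20.3629,-2.4129)
T_A = V + ((C−V)·d_A)·d_A = V + 2.6932·d_A = (20.1225,-1.2030)
T_B = V + ((C−V)·d_B)·d_B = V + 2.6932·d_B = (21.4360,-3.0211)
sweep = 180° − θ = 130.7853°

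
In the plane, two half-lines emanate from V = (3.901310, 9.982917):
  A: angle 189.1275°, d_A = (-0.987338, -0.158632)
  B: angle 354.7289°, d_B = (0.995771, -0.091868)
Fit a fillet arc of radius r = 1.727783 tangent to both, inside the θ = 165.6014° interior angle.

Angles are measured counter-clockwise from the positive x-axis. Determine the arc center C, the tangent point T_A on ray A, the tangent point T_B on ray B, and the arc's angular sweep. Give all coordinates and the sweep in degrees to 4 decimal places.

bisector direction at 271.9282° = (0.033647,-0.999434)
center distance |VC| = r/sin(θ/2) = 1.727783/sin(82.8007°) = 1.741513
C = V + |VC|·bis = (3.9599,8.2424)
T_A = V + ((C−V)·d_A)·d_A = V + 0.2182·d_A = (3.6858,9.9483)
T_B = V + ((C−V)·d_B)·d_B = V + 0.2182·d_B = (4.1186,9.9629)
sweep = 180° − θ = 14.3986°

center=(3.9599,8.2424) T_A=(3.6858,9.9483) T_B=(4.1186,9.9629) sweep=14.3986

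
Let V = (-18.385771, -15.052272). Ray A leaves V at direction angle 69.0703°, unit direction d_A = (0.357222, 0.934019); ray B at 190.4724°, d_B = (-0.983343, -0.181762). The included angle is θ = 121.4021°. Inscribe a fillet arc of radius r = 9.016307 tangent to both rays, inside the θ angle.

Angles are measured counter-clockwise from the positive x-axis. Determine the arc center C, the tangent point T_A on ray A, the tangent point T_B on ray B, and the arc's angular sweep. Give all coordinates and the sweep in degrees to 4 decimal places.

bisector direction at 129.7714° = (-0.639725,0.768604)
center distance |VC| = r/sin(θ/2) = 9.016307/sin(60.7011°) = 10.338874
C = V + |VC|·bis = (-24.9998,-7.1058)
T_A = V + ((C−V)·d_A)·d_A = V + 5.0595·d_A = (-16.5784,-10.3266)
T_B = V + ((C−V)·d_B)·d_B = V + 5.0595·d_B = (-23.3610,-15.9719)
sweep = 180° − θ = 58.5979°

center=(-24.9998,-7.1058) T_A=(-16.5784,-10.3266) T_B=(-23.3610,-15.9719) sweep=58.5979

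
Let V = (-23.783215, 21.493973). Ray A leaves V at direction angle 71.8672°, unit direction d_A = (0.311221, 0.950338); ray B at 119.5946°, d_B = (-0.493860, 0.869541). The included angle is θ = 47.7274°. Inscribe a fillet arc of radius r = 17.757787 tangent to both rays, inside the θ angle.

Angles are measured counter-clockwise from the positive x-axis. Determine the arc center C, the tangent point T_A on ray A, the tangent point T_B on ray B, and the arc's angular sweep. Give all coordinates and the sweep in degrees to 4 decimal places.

bisector direction at 95.7309° = (-0.099856,0.995002)
center distance |VC| = r/sin(θ/2) = 17.757787/sin(23.8637°) = 43.893828
C = V + |VC|·bis = (-28.1663,65.1684)
T_A = V + ((C−V)·d_A)·d_A = V + 40.1414·d_A = (-11.2904,59.6418)
T_B = V + ((C−V)·d_B)·d_B = V + 40.1414·d_B = (-43.6074,56.3986)
sweep = 180° − θ = 132.2726°

center=(-28.1663,65.1684) T_A=(-11.2904,59.6418) T_B=(-43.6074,56.3986) sweep=132.2726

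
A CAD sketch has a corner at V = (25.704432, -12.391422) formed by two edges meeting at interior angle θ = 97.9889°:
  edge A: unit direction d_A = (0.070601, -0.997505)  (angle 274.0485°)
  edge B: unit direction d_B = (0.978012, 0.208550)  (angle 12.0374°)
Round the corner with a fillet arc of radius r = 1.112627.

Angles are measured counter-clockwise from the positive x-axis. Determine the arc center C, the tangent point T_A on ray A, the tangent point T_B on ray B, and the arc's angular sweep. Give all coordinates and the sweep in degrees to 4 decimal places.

bisector direction at 323.0429° = (0.799086,-0.601216)
center distance |VC| = r/sin(θ/2) = 1.112627/sin(48.9945°) = 1.474369
C = V + |VC|·bis = (26.8826,-13.2778)
T_A = V + ((C−V)·d_A)·d_A = V + 0.9674·d_A = (25.7727,-13.3564)
T_B = V + ((C−V)·d_B)·d_B = V + 0.9674·d_B = (26.6505,-12.1897)
sweep = 180° − θ = 82.0111°

center=(26.8826,-13.2778) T_A=(25.7727,-13.3564) T_B=(26.6505,-12.1897) sweep=82.0111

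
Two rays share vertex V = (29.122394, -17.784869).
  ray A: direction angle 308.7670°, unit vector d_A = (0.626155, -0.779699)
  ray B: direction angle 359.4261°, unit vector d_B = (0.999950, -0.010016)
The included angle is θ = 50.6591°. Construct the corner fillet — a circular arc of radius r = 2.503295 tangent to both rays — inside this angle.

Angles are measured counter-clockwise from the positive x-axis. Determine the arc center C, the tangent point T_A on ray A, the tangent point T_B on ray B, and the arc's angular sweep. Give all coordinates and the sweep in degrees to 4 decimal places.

center=(34.3858,-20.3410) T_A=(32.4339,-21.9085) T_B=(34.4108,-17.8378) sweep=129.3409

bisector direction at 334.0966° = (0.899531,-0.436856)
center distance |VC| = r/sin(θ/2) = 2.503295/sin(25.3296°) = 5.851225
C = V + |VC|·bis = (34.3858,-20.3410)
T_A = V + ((C−V)·d_A)·d_A = V + 5.2887·d_A = (32.4339,-21.9085)
T_B = V + ((C−V)·d_B)·d_B = V + 5.2887·d_B = (34.4108,-17.8378)
sweep = 180° − θ = 129.3409°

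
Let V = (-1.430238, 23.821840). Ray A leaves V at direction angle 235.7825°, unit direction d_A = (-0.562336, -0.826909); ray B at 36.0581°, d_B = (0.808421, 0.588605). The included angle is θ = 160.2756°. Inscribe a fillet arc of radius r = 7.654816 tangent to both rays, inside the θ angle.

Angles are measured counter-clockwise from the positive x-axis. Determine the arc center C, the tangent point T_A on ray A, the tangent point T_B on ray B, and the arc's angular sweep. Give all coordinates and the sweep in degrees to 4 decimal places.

center=(4.1513,18.4168) T_A=(-2.1786,22.7214) T_B=(-0.3544,24.6051) sweep=19.7244

bisector direction at 315.9203° = (0.718373,-0.695658)
center distance |VC| = r/sin(θ/2) = 7.654816/sin(80.1378°) = 7.769631
C = V + |VC|·bis = (4.1513,18.4168)
T_A = V + ((C−V)·d_A)·d_A = V + 1.3308·d_A = (-2.1786,22.7214)
T_B = V + ((C−V)·d_B)·d_B = V + 1.3308·d_B = (-0.3544,24.6051)
sweep = 180° − θ = 19.7244°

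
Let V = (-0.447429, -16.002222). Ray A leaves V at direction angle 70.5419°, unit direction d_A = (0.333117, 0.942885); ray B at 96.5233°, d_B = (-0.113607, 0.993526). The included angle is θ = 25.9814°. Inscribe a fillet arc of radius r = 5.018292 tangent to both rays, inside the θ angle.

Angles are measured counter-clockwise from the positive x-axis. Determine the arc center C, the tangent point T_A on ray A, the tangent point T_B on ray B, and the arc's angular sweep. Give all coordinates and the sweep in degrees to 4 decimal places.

bisector direction at 83.5326° = (0.112638,0.993636)
center distance |VC| = r/sin(θ/2) = 5.018292/sin(12.9907°) = 22.324068
C = V + |VC|·bis = (2.0671,6.1798)
T_A = V + ((C−V)·d_A)·d_A = V + 21.7527·d_A = (6.7988,4.5081)
T_B = V + ((C−V)·d_B)·d_B = V + 21.7527·d_B = (-2.9187,5.6097)
sweep = 180° − θ = 154.0186°

center=(2.0671,6.1798) T_A=(6.7988,4.5081) T_B=(-2.9187,5.6097) sweep=154.0186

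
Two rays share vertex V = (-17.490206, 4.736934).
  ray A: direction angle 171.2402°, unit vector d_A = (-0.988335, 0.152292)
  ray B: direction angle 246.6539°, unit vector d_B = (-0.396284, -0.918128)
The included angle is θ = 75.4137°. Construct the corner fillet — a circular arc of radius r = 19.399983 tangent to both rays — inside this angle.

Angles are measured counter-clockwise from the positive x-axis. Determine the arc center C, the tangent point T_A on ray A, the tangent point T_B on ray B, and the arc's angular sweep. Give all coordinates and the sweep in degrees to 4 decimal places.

bisector direction at 208.9470° = (-0.875067,-0.484001)
center distance |VC| = r/sin(θ/2) = 19.399983/sin(37.7069°) = 31.718929
C = V + |VC|·bis = (-45.2464,-10.6151)
T_A = V + ((C−V)·d_A)·d_A = V + 25.0944·d_A = (-42.2919,8.5586)
T_B = V + ((C−V)·d_B)·d_B = V + 25.0944·d_B = (-27.4347,-18.3030)
sweep = 180° − θ = 104.5863°

center=(-45.2464,-10.6151) T_A=(-42.2919,8.5586) T_B=(-27.4347,-18.3030) sweep=104.5863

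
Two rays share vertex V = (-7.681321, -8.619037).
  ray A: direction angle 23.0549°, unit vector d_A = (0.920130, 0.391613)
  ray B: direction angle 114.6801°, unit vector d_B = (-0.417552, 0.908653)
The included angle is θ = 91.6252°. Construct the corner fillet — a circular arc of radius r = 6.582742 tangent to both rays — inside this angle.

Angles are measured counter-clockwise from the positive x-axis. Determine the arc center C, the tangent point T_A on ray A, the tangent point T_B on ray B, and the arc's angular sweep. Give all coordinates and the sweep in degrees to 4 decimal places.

bisector direction at 68.8675° = (0.360526,0.932749)
center distance |VC| = r/sin(θ/2) = 6.582742/sin(45.8126°) = 9.180133
C = V + |VC|·bis = (-4.3716,-0.0563)
T_A = V + ((C−V)·d_A)·d_A = V + 6.3986·d_A = (-1.7938,-6.1133)
T_B = V + ((C−V)·d_B)·d_B = V + 6.3986·d_B = (-10.3531,-2.8049)
sweep = 180° − θ = 88.3748°

center=(-4.3716,-0.0563) T_A=(-1.7938,-6.1133) T_B=(-10.3531,-2.8049) sweep=88.3748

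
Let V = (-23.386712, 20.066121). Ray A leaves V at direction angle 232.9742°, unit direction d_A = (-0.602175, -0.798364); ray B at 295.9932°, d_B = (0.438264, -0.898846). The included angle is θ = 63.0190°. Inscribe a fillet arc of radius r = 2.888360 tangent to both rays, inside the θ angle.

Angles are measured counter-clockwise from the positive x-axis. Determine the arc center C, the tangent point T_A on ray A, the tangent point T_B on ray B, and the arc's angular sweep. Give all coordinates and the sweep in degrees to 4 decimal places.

center=(-23.9180,14.5652) T_A=(-26.2239,16.3045) T_B=(-21.3218,15.8311) sweep=116.9810

bisector direction at 264.4837° = (-0.096129,-0.995369)
center distance |VC| = r/sin(θ/2) = 2.888360/sin(31.5095°) = 5.526482
C = V + |VC|·bis = (-23.9180,14.5652)
T_A = V + ((C−V)·d_A)·d_A = V + 4.7116·d_A = (-26.2239,16.3045)
T_B = V + ((C−V)·d_B)·d_B = V + 4.7116·d_B = (-21.3218,15.8311)
sweep = 180° − θ = 116.9810°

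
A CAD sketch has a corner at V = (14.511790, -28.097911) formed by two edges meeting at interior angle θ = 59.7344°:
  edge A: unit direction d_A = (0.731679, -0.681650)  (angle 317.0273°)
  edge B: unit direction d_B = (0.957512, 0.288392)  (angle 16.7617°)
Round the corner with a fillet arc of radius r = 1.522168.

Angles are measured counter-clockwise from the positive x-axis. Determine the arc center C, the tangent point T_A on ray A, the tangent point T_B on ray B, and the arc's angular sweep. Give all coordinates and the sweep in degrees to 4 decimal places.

bisector direction at 346.8945° = (0.973954,-0.226745)
center distance |VC| = r/sin(θ/2) = 1.522168/sin(29.8672°) = 3.056615
C = V + |VC|·bis = (17.4888,-28.7910)
T_A = V + ((C−V)·d_A)·d_A = V + 2.6506·d_A = (16.4512,-29.9047)
T_B = V + ((C−V)·d_B)·d_B = V + 2.6506·d_B = (17.0498,-27.3335)
sweep = 180° − θ = 120.2656°

center=(17.4888,-28.7910) T_A=(16.4512,-29.9047) T_B=(17.0498,-27.3335) sweep=120.2656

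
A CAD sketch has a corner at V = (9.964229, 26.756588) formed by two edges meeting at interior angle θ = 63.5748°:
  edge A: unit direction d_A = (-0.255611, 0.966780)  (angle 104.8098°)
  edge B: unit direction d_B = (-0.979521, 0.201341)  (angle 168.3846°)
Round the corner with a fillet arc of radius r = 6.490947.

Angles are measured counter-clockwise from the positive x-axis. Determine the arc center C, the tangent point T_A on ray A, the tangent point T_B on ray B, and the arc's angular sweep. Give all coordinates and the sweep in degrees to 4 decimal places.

center=(1.0117,35.2234) T_A=(7.2870,36.8826) T_B=(-0.2952,28.8654) sweep=116.4252

bisector direction at 136.5972° = (-0.726541,0.687123)
center distance |VC| = r/sin(θ/2) = 6.490947/sin(31.7874°) = 12.322191
C = V + |VC|·bis = (1.0117,35.2234)
T_A = V + ((C−V)·d_A)·d_A = V + 10.4740·d_A = (7.2870,36.8826)
T_B = V + ((C−V)·d_B)·d_B = V + 10.4740·d_B = (-0.2952,28.8654)
sweep = 180° − θ = 116.4252°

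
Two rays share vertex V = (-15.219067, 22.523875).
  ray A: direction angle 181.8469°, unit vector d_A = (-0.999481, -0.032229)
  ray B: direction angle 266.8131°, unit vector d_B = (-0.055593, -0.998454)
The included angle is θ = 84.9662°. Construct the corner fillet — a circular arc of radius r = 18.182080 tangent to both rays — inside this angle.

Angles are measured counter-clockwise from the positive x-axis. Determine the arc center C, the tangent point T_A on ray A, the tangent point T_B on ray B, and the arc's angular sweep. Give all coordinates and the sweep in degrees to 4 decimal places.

bisector direction at 224.3300° = (-0.715327,-0.698790)
center distance |VC| = r/sin(θ/2) = 18.182080/sin(42.4831°) = 26.921550
C = V + |VC|·bis = (-34.4768,3.7114)
T_A = V + ((C−V)·d_A)·d_A = V + 19.8540·d_A = (-35.0628,21.8840)
T_B = V + ((C−V)·d_B)·d_B = V + 19.8540·d_B = (-16.3228,2.7006)
sweep = 180° − θ = 95.0338°

center=(-34.4768,3.7114) T_A=(-35.0628,21.8840) T_B=(-16.3228,2.7006) sweep=95.0338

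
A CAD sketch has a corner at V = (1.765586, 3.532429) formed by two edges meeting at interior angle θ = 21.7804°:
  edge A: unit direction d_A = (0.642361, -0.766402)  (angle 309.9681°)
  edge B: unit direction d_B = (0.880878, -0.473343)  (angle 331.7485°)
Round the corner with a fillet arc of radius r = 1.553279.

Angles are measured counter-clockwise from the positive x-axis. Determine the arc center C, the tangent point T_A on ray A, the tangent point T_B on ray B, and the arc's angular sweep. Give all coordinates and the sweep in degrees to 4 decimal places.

bisector direction at 320.8583° = (0.775587,-0.631240)
center distance |VC| = r/sin(θ/2) = 1.553279/sin(10.8902°) = 8.221562
C = V + |VC|·bis = (8.1421,-1.6574)
T_A = V + ((C−V)·d_A)·d_A = V + 8.0735·d_A = (6.9517,-2.6551)
T_B = V + ((C−V)·d_B)·d_B = V + 8.0735·d_B = (8.8774,-0.2891)
sweep = 180° − θ = 158.2196°

center=(8.1421,-1.6574) T_A=(6.9517,-2.6551) T_B=(8.8774,-0.2891) sweep=158.2196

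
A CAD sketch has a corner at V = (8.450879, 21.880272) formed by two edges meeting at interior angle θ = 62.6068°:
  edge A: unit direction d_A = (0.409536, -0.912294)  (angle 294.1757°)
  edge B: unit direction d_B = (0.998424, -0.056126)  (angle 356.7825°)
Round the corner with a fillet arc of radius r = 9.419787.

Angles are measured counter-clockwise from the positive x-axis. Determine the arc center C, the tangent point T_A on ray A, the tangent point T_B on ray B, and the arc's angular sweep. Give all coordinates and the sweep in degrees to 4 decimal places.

center=(23.3885,11.6059) T_A=(14.7949,7.7481) T_B=(23.9172,21.0108) sweep=117.3932

bisector direction at 325.4791° = (0.823920,-0.566707)
center distance |VC| = r/sin(θ/2) = 9.419787/sin(31.3034°) = 18.129974
C = V + |VC|·bis = (23.3885,11.6059)
T_A = V + ((C−V)·d_A)·d_A = V + 15.4908·d_A = (14.7949,7.7481)
T_B = V + ((C−V)·d_B)·d_B = V + 15.4908·d_B = (23.9172,21.0108)
sweep = 180° − θ = 117.3932°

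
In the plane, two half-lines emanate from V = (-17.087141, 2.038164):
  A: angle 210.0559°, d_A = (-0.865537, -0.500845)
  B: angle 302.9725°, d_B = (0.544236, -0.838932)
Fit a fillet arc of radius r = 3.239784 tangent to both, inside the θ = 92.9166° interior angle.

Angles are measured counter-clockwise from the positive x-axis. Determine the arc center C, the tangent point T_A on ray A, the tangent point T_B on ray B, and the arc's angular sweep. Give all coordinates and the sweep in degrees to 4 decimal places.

bisector direction at 256.5142° = (-0.233204,-0.972428)
center distance |VC| = r/sin(θ/2) = 3.239784/sin(46.4583°) = 4.469449
C = V + |VC|·bis = (-18.1294,-2.3081)
T_A = V + ((C−V)·d_A)·d_A = V + 3.0789·d_A = (-19.7521,0.4961)
T_B = V + ((C−V)·d_B)·d_B = V + 3.0789·d_B = (-15.4115,-0.5448)
sweep = 180° − θ = 87.0834°

center=(-18.1294,-2.3081) T_A=(-19.7521,0.4961) T_B=(-15.4115,-0.5448) sweep=87.0834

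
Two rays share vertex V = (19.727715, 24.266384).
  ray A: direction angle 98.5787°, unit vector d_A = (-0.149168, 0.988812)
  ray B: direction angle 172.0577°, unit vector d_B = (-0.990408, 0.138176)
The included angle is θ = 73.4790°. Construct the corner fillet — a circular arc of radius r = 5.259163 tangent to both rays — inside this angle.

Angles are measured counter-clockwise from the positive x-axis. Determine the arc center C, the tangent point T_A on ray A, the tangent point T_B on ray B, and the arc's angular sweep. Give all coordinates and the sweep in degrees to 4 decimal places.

center=(13.4764,30.4486) T_A=(18.6767,31.2331) T_B=(12.7497,25.2399) sweep=106.5210

bisector direction at 135.3182° = (-0.711023,0.703169)
center distance |VC| = r/sin(θ/2) = 5.259163/sin(36.7395°) = 8.791974
C = V + |VC|·bis = (13.4764,30.4486)
T_A = V + ((C−V)·d_A)·d_A = V + 7.0456·d_A = (18.6767,31.2331)
T_B = V + ((C−V)·d_B)·d_B = V + 7.0456·d_B = (12.7497,25.2399)
sweep = 180° − θ = 106.5210°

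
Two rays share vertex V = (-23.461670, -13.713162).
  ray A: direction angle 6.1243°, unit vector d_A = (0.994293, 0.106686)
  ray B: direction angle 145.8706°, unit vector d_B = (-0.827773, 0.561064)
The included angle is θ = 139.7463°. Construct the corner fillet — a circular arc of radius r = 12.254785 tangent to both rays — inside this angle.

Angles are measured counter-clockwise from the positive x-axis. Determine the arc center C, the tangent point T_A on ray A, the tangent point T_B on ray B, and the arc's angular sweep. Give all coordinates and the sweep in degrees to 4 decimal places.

bisector direction at 75.9975° = (0.241965,0.970285)
center distance |VC| = r/sin(θ/2) = 12.254785/sin(69.8731°) = 13.051819
C = V + |VC|·bis = (-20.3036,-1.0492)
T_A = V + ((C−V)·d_A)·d_A = V + 4.4911·d_A = (-18.9962,-13.2340)
T_B = V + ((C−V)·d_B)·d_B = V + 4.4911·d_B = (-27.1793,-11.1934)
sweep = 180° − θ = 40.2537°

center=(-20.3036,-1.0492) T_A=(-18.9962,-13.2340) T_B=(-27.1793,-11.1934) sweep=40.2537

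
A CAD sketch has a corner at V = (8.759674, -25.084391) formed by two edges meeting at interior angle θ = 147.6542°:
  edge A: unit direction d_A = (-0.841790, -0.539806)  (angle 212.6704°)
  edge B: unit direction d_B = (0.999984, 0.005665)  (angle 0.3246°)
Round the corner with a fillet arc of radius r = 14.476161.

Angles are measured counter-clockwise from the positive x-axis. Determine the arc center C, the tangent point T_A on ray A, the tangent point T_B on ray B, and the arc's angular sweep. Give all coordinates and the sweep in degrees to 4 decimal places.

bisector direction at 286.4975° = (0.283974,-0.958832)
center distance |VC| = r/sin(θ/2) = 14.476161/sin(73.8271°) = 15.072653
C = V + |VC|·bis = (13.0399,-39.5365)
T_A = V + ((C−V)·d_A)·d_A = V + 4.1983·d_A = (5.2256,-27.3507)
T_B = V + ((C−V)·d_B)·d_B = V + 4.1983·d_B = (12.9579,-25.0606)
sweep = 180° − θ = 32.3458°

center=(13.0399,-39.5365) T_A=(5.2256,-27.3507) T_B=(12.9579,-25.0606) sweep=32.3458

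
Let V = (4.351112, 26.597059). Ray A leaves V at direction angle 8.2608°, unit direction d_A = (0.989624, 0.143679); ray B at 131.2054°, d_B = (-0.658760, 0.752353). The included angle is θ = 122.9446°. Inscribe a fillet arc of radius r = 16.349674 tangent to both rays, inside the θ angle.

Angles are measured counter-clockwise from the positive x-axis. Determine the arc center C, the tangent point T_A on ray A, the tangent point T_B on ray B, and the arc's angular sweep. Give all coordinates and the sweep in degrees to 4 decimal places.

center=(10.7972,44.0540) T_A=(13.1463,27.8740) T_B=(-1.5035,33.2835) sweep=57.0554

bisector direction at 69.7331° = (0.346394,0.938089)
center distance |VC| = r/sin(θ/2) = 16.349674/sin(61.4723°) = 18.609070
C = V + |VC|·bis = (10.7972,44.0540)
T_A = V + ((C−V)·d_A)·d_A = V + 8.8874·d_A = (13.1463,27.8740)
T_B = V + ((C−V)·d_B)·d_B = V + 8.8874·d_B = (-1.5035,33.2835)
sweep = 180° − θ = 57.0554°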